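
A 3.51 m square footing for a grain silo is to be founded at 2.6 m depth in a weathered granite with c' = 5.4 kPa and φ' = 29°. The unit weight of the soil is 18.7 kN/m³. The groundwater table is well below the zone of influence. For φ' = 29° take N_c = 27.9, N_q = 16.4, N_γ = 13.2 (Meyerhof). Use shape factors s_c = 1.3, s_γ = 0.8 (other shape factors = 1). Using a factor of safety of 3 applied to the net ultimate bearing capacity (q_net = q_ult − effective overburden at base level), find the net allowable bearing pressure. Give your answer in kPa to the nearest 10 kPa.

q = γ·D_f = 18.7 × 2.6 = 48.62 kPa.
c·N_c·s_c = 5.4 × 27.9 × 1.3 = 195.86 kPa
q·N_q = 48.62 × 16.4 = 797.37 kPa
0.5·γ·B·N_γ·s_γ = 0.5 × 18.7 × 3.51 × 13.2 × 0.8 = 346.56 kPa
q_ult = 195.86 + 797.37 + 346.56 = 1339.8 kPa.
Net ultimate: q_net = 1339.8 − 48.62 = 1291.2 kPa.
q_all(net) = 1291.2 / 3 = 430.39 kPa.

q_all(net) ≈ 430 kPa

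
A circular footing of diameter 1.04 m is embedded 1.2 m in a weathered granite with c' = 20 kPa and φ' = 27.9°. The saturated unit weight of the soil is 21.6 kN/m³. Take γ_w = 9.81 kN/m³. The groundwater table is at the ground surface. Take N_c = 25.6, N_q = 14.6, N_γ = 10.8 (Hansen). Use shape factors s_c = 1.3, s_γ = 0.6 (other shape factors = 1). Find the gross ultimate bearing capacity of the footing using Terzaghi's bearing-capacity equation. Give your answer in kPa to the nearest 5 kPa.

q_ult ≈ 910 kPa

γ' = 21.6 − 9.81 = 11.79 kN/m³ (submerged throughout). q = 11.79 × 1.2 = 14.148 kPa; the same γ' applies in the ½γBN_γ term.
c·N_c·s_c = 20 × 25.6 × 1.3 = 665.6 kPa
q·N_q = 14.148 × 14.6 = 206.56 kPa
0.5·γ·B·N_γ·s_γ = 0.5 × 11.79 × 1.04 × 10.8 × 0.6 = 39.728 kPa
q_ult = 665.6 + 206.56 + 39.728 = 911.89 kPa.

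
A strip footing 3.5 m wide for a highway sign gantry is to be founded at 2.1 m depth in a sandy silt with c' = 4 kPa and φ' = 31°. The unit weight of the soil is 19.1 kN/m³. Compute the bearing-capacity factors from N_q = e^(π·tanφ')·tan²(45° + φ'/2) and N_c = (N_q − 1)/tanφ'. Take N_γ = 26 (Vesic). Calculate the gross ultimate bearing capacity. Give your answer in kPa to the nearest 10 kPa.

q_ult ≈ 1830 kPa

tan31° = 0.6009, so N_q = e^(π×0.6009)·tan²(60.5°) = 6.604 × 3.124 = 20.63.
N_c = (20.63 − 1)/tan31° = 32.67.
Overburden at base level: q = 19.1 × 2.1 = 40.11 kPa.
Cohesion term c·N_c = 4 × 32.671 = 130.68 kPa; surcharge term q·N_q = 40.11 × 20.631 = 827.5 kPa; self-weight term 0.5·γ·B·N_γ = 0.5 × 19.1 × 3.5 × 26 = 869.05 kPa.
q_ult = 130.68 + 827.5 + 869.05 = 1827.2 kPa.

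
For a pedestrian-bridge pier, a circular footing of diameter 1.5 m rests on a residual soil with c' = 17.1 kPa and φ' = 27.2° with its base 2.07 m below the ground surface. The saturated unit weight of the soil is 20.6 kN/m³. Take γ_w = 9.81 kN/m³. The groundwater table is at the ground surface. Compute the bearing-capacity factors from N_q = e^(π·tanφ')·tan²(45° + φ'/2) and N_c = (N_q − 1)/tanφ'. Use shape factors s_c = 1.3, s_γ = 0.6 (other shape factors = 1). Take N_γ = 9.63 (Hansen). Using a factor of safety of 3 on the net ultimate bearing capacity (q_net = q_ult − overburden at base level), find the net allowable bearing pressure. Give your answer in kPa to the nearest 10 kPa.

q_all(net) ≈ 290 kPa

N_q = e^(π·tan27.2°)·tan²(58.6°) = 13.49; N_c = (N_q − 1)/tanφ' = 24.3.
With the water table at the surface the whole profile is submerged: γ' = 20.6 − 9.81 = 10.79 kN/m³, so q = γ'·D_f = 22.335 kPa; the same γ' applies in the ½γBN_γ term.
q_ult = c·N_c·s_c + q·N_q + 0.5·γ·B·N_γ·s_γ
     = 17.1 × 24.3 × 1.3 + 22.335 × 13.488 + 0.5 × 10.79 × 1.5 × 9.63 × 0.6
     = 540.19 + 301.27 + 46.758 = 888.21 kPa.
q_net = 888.21 − 22.335 = 865.88 kPa.
q_all(net) = 865.88 / 3 = 288.63 kPa.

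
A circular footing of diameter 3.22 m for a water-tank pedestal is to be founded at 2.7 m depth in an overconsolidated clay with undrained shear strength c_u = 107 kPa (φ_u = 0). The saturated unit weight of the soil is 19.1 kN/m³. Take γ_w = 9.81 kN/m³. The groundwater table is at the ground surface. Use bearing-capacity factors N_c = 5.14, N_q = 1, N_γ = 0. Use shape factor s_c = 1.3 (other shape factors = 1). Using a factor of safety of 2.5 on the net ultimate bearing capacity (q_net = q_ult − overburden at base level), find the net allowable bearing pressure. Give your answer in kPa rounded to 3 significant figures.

q_all(net) ≈ 286 kPa

γ' = 19.1 − 9.81 = 9.29 kN/m³ (submerged throughout). q = 9.29 × 2.7 = 25.083 kPa.
c·N_c·s_c = 107 × 5.14 × 1.3 = 714.97 kPa
q·N_q = 25.083 × 1 = 25.083 kPa
q_ult = 714.97 + 25.083 = 740.06 kPa.
q_net = 740.06 − 25.083 = 714.97 kPa.
q_all(net) = 714.97 / 2.5 = 285.99 kPa.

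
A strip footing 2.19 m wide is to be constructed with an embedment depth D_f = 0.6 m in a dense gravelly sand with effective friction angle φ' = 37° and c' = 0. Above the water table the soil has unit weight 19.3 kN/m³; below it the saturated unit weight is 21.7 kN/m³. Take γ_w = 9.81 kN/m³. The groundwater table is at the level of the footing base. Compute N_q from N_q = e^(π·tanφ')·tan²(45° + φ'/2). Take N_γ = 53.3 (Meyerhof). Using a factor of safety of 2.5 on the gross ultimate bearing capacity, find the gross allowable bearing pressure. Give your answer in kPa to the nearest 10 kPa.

q_all ≈ 480 kPa

N_q = e^(π·tan37°)·tan²(63.5°) = 42.92.
q = γ·D_f = 19.3 × 0.6 = 11.58 kPa.
For the ½γBN_γ term take γ' = 21.7 − 9.81 = 11.89 kN/m³ (soil below base is submerged).
q·N_q = 11.58 × 42.92 = 497.01 kPa
0.5·γ·B·N_γ = 0.5 × 11.89 × 2.19 × 53.3 = 693.94 kPa
q_ult = 497.01 + 693.94 = 1191 kPa.
q_all = 1191 / 2.5 = 476.38 kPa.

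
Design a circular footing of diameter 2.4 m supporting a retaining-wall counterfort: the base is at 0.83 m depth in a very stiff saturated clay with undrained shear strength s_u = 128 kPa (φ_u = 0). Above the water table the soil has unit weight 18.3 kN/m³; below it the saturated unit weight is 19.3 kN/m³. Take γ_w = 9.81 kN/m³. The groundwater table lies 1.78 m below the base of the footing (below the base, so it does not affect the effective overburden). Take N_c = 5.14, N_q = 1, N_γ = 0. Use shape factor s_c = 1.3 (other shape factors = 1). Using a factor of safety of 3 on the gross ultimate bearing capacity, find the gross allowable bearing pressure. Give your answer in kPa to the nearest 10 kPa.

q_all ≈ 290 kPa

Effective surcharge at the founding depth q = γ·D_f = 18.3 × 0.83 = 15.189 kPa.
q_ult = c·N_c·s_c + q·N_q
     = 128 × 5.14 × 1.3 + 15.189 × 1
     = 855.3 + 15.189 = 870.48 kPa.
q_all = 870.48 / 3 = 290.16 kPa.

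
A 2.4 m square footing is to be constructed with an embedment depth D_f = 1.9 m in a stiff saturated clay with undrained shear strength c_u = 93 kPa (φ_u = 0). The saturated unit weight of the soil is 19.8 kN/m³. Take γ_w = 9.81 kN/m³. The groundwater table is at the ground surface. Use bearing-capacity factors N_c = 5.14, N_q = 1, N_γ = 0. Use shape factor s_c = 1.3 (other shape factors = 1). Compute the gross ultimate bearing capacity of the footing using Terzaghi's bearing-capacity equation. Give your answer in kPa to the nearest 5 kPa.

γ' = 19.8 − 9.81 = 9.99 kN/m³ (submerged throughout). q = 9.99 × 1.9 = 18.981 kPa.
c·N_c·s_c = 93 × 5.14 × 1.3 = 621.43 kPa
q·N_q = 18.981 × 1 = 18.981 kPa
q_ult = 621.43 + 18.981 = 640.41 kPa.

q_ult ≈ 640 kPa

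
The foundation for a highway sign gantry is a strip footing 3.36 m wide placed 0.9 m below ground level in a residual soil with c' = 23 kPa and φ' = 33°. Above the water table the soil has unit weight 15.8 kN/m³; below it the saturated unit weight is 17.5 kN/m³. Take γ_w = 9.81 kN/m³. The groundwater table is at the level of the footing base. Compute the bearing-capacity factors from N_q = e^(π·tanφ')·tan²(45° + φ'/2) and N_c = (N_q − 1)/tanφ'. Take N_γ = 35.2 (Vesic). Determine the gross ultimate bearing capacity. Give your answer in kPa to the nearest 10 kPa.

tan33° = 0.6494, so N_q = e^(π×0.6494)·tan²(61.5°) = 7.692 × 3.392 = 26.09.
N_c = (26.09 − 1)/tan33° = 38.64.
Effective surcharge at the founding depth q = γ·D_f = 15.8 × 0.9 = 14.22 kPa.
The water table coincides with the base, so in the self-weight term γ → γ' = 7.69 kN/m³.
q_ult = c·N_c + q·N_q + 0.5·γ·B·N_γ
     = 23 × 38.638 + 14.22 × 26.092 + 0.5 × 7.69 × 3.36 × 35.2
     = 888.68 + 371.03 + 454.76 = 1714.5 kPa.

q_ult ≈ 1710 kPa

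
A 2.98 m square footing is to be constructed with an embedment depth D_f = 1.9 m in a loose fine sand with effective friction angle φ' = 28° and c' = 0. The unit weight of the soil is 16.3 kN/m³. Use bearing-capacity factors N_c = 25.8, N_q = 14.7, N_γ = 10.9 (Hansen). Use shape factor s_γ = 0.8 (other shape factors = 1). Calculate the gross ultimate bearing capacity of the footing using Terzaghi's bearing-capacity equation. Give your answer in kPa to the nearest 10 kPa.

Effective surcharge at the founding depth q = γ·D_f = 16.3 × 1.9 = 30.97 kPa.
q_ult = q·N_q + 0.5·γ·B·N_γ·s_γ
     = 30.97 × 14.7 + 0.5 × 16.3 × 2.98 × 10.9 × 0.8
     = 455.26 + 211.78 = 667.04 kPa.

q_ult ≈ 670 kPa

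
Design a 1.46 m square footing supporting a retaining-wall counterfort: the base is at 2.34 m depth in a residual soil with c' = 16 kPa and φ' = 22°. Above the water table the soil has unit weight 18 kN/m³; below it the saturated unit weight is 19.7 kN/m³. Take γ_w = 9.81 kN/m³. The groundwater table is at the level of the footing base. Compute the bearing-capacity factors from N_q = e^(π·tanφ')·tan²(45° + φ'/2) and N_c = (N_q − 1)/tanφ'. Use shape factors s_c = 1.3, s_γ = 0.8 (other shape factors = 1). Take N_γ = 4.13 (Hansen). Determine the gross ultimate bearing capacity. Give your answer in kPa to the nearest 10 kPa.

q_ult ≈ 700 kPa

tan22° = 0.404, so N_q = e^(π×0.404)·tan²(56°) = 3.558 × 2.198 = 7.82.
N_c = (7.82 − 1)/tan22° = 16.88.
Overburden at base level: q = 18 × 2.34 = 42.12 kPa.
Below the base the soil is submerged, so the ½γBN_γ term uses γ' = 19.7 − 9.81 = 9.89 kN/m³.
Cohesion term c·N_c·s_c = 16 × 16.883 × 1.3 = 351.16 kPa; surcharge term q·N_q = 42.12 × 7.8211 = 329.43 kPa; self-weight term 0.5·γ·B·N_γ·s_γ = 0.5 × 9.89 × 1.46 × 4.13 × 0.8 = 23.854 kPa.
q_ult = 351.16 + 329.43 + 23.854 = 704.44 kPa.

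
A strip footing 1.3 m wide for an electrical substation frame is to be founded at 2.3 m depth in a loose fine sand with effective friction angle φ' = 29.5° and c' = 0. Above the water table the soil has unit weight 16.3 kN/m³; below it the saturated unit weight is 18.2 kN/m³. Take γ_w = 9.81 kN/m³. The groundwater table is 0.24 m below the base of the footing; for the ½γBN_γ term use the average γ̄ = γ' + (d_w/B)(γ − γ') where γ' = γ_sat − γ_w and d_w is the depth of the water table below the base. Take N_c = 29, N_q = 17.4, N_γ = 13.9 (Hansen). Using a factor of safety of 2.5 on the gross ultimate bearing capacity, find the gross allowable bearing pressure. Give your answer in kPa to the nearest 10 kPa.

Effective surcharge at the founding depth q = γ·D_f = 16.3 × 2.3 = 37.49 kPa.
With d_w = 0.24 m < B, γ̄ = 8.39 + (0.24/1.3) × (16.3 − 8.39) = 9.8503 kN/m³.
q_ult = q·N_q + 0.5·γ·B·N_γ
     = 37.49 × 17.4 + 0.5 × 9.8503 × 1.3 × 13.9
     = 652.33 + 88.998 = 741.32 kPa.
q_all = 741.32 / 2.5 = 296.53 kPa.

q_all ≈ 300 kPa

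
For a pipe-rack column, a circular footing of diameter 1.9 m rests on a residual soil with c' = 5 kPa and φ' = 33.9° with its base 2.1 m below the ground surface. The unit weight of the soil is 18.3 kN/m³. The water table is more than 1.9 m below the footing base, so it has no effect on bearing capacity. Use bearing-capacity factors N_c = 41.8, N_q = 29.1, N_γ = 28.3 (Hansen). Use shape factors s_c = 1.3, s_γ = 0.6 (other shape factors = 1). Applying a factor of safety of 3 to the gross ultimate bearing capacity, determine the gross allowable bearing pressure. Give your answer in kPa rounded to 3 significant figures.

q = γ·D_f = 18.3 × 2.1 = 38.43 kPa.
c·N_c·s_c = 5 × 41.8 × 1.3 = 271.7 kPa
q·N_q = 38.43 × 29.1 = 1118.3 kPa
0.5·γ·B·N_γ·s_γ = 0.5 × 18.3 × 1.9 × 28.3 × 0.6 = 295.2 kPa
q_ult = 271.7 + 1118.3 + 295.2 = 1685.2 kPa.
q_all = q_ult / FS = 1685.2 / 3 = 561.74 kPa.

q_all ≈ 562 kPa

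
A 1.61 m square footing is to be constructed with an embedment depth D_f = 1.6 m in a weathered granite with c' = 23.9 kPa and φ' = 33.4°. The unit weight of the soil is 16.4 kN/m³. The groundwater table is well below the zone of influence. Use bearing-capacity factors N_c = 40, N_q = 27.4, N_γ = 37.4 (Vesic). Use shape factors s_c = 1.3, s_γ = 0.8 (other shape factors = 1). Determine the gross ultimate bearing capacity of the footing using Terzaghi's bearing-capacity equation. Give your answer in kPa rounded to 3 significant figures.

q_ult ≈ 2360 kPa

q = γ·D_f = 16.4 × 1.6 = 26.24 kPa.
c·N_c·s_c = 23.9 × 40 × 1.3 = 1242.8 kPa
q·N_q = 26.24 × 27.4 = 718.98 kPa
0.5·γ·B·N_γ·s_γ = 0.5 × 16.4 × 1.61 × 37.4 × 0.8 = 395 kPa
q_ult = 1242.8 + 718.98 + 395 = 2356.8 kPa.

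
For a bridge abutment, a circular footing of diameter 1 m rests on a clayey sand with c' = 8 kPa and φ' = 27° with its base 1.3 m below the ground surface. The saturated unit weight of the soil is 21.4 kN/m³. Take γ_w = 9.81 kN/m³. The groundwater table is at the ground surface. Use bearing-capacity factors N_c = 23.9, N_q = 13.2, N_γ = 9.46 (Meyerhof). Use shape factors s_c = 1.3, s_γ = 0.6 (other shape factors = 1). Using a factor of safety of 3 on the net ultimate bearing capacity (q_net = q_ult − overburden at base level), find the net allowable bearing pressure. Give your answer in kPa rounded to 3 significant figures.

With the water table at the surface the whole profile is submerged: γ' = 21.4 − 9.81 = 11.59 kN/m³, so q = γ'·D_f = 15.067 kPa; the same γ' applies in the ½γBN_γ term.
q_ult = c·N_c·s_c + q·N_q + 0.5·γ·B·N_γ·s_γ
     = 8 × 23.9 × 1.3 + 15.067 × 13.2 + 0.5 × 11.59 × 1 × 9.46 × 0.6
     = 248.56 + 198.88 + 32.892 = 480.34 kPa.
q_net = 480.34 − 15.067 = 465.27 kPa.
q_all(net) = 465.27 / 3 = 155.09 kPa.

q_all(net) ≈ 155 kPa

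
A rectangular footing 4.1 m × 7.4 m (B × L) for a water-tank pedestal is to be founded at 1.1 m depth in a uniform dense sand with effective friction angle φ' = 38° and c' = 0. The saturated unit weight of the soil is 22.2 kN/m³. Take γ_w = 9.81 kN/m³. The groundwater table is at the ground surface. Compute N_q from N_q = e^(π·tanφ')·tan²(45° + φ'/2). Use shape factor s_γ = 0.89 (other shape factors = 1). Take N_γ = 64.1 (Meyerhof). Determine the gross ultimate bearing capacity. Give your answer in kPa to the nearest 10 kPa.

q_ult ≈ 2120 kPa

tan38° = 0.7813, so N_q = e^(π×0.7813)·tan²(64°) = 11.64 × 4.204 = 48.93.
γ' = 22.2 − 9.81 = 12.39 kN/m³ (submerged throughout). q = 12.39 × 1.1 = 13.629 kPa; the same γ' applies in the ½γBN_γ term.
q·N_q = 13.629 × 48.933 = 666.91 kPa
0.5·γ·B·N_γ·s_γ = 0.5 × 12.39 × 4.1 × 64.1 × 0.89 = 1449 kPa
q_ult = 666.91 + 1449 = 2115.9 kPa.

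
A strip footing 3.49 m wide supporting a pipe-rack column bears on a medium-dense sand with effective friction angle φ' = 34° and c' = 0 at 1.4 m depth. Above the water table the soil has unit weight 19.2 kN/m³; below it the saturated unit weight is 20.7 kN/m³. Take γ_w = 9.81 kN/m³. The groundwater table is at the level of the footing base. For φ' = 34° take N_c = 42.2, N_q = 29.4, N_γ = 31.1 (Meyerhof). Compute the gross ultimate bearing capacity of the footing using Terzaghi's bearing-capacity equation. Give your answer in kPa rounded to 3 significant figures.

q = γ·D_f = 19.2 × 1.4 = 26.88 kPa.
For the ½γBN_γ term take γ' = 20.7 − 9.81 = 10.89 kN/m³ (soil below base is submerged).
q·N_q = 26.88 × 29.4 = 790.27 kPa
0.5·γ·B·N_γ = 0.5 × 10.89 × 3.49 × 31.1 = 590.99 kPa
q_ult = 790.27 + 590.99 = 1381.3 kPa.

q_ult ≈ 1380 kPa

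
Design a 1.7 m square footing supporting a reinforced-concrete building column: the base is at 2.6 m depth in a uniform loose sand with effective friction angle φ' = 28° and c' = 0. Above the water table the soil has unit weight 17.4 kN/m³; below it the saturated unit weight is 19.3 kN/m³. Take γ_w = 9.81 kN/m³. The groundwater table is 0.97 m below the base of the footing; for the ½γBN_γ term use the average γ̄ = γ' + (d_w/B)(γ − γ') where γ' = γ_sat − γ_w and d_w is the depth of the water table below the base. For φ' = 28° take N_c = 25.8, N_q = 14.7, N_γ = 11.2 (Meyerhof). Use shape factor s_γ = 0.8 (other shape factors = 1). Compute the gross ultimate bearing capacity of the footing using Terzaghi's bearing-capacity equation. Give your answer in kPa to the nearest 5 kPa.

q = γ·D_f = 17.4 × 2.6 = 45.24 kPa.
γ' = 9.49 kN/m³; averaging over the depth B below the base, γ̄ = γ' + (d_w/B)(γ − γ') = 14.003 kN/m³.
q·N_q = 45.24 × 14.7 = 665.03 kPa
0.5·γ·B·N_γ·s_γ = 0.5 × 14.003 × 1.7 × 11.2 × 0.8 = 106.65 kPa
q_ult = 665.03 + 106.65 = 771.68 kPa.

q_ult ≈ 770 kPa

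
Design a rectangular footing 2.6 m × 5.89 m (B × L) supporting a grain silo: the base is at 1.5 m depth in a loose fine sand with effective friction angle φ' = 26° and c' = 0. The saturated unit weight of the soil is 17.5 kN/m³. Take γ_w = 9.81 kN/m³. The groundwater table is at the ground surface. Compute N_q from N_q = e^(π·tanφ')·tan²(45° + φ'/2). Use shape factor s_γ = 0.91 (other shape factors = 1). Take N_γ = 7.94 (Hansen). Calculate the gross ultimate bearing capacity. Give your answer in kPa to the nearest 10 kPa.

q_ult ≈ 210 kPa

tan26° = 0.4877, so N_q = e^(π×0.4877)·tan²(58°) = 4.629 × 2.561 = 11.85.
With the water table at the surface the whole profile is submerged: γ' = 17.5 − 9.81 = 7.69 kN/m³, so q = γ'·D_f = 11.535 kPa; the same γ' applies in the ½γBN_γ term.
q_ult = q·N_q + 0.5·γ·B·N_γ·s_γ
     = 11.535 × 11.854 + 0.5 × 7.69 × 2.6 × 7.94 × 0.91
     = 136.74 + 72.232 = 208.97 kPa.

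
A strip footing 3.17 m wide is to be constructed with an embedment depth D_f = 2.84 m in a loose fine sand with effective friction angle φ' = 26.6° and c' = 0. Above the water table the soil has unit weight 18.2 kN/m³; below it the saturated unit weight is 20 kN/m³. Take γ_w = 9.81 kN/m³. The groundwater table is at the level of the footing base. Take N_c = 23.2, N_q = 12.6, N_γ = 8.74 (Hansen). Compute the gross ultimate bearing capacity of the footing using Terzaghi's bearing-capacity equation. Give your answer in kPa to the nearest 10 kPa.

Effective surcharge at the founding depth q = γ·D_f = 18.2 × 2.84 = 51.688 kPa.
The water table coincides with the base, so in the self-weight term γ → γ' = 10.19 kN/m³.
q_ult = q·N_q + 0.5·γ·B·N_γ
     = 51.688 × 12.6 + 0.5 × 10.19 × 3.17 × 8.74
     = 651.27 + 141.16 = 792.43 kPa.

q_ult ≈ 790 kPa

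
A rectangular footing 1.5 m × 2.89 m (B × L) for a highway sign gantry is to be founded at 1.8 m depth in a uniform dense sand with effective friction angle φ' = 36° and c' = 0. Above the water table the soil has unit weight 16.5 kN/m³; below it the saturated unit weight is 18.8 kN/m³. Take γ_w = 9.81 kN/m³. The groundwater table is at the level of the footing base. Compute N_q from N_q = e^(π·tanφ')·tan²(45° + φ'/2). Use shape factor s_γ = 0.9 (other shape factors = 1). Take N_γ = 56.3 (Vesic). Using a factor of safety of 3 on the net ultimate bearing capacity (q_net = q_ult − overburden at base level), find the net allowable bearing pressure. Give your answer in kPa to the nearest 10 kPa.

q_all(net) ≈ 480 kPa

N_q = e^(π·tan36°)·tan²(63°) = 37.75.
Effective surcharge at the founding depth q = γ·D_f = 16.5 × 1.8 = 29.7 kPa.
The water table coincides with the base, so in the self-weight term γ → γ' = 8.99 kN/m³.
q_ult = q·N_q + 0.5·γ·B·N_γ·s_γ
     = 29.7 × 37.752 + 0.5 × 8.99 × 1.5 × 56.3 × 0.9
     = 1121.2 + 341.64 = 1462.9 kPa.
q_net = 1462.9 − 29.7 = 1433.2 kPa.
q_all(net) = 1433.2 / 3 = 477.73 kPa.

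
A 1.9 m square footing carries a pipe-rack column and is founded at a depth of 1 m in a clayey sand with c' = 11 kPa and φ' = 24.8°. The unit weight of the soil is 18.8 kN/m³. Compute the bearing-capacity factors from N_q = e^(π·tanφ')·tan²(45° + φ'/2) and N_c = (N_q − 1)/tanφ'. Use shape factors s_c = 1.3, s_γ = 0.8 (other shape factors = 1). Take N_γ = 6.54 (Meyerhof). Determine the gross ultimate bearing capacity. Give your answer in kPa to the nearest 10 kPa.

tan24.8° = 0.4621, so N_q = e^(π×0.4621)·tan²(57.4°) = 4.27 × 2.445 = 10.44.
N_c = (10.44 − 1)/tan24.8° = 20.43.
q = γ·D_f = 18.8 × 1 = 18.8 kPa.
c·N_c·s_c = 11 × 20.431 × 1.3 = 292.16 kPa
q·N_q = 18.8 × 10.44 = 196.28 kPa
0.5·γ·B·N_γ·s_γ = 0.5 × 18.8 × 1.9 × 6.54 × 0.8 = 93.444 kPa
q_ult = 292.16 + 196.28 + 93.444 = 581.88 kPa.

q_ult ≈ 580 kPa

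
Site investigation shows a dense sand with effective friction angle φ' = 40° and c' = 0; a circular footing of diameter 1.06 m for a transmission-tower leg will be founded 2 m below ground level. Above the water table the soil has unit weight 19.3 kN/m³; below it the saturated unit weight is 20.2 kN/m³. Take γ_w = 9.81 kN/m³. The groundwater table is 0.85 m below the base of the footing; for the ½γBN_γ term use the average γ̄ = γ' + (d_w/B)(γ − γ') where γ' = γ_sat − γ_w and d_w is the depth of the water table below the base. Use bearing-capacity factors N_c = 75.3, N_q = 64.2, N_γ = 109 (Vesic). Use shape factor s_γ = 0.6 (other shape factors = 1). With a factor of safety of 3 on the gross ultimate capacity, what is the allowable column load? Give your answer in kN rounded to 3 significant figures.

P_all ≈ 908 kN

q = γ·D_f = 19.3 × 2 = 38.6 kPa.
γ' = 10.39 kN/m³; averaging over the depth B below the base, γ̄ = γ' + (d_w/B)(γ − γ') = 17.535 kN/m³.
q·N_q = 38.6 × 64.2 = 2478.1 kPa
0.5·γ·B·N_γ·s_γ = 0.5 × 17.535 × 1.06 × 109 × 0.6 = 607.79 kPa
q_ult = 2478.1 + 607.79 = 3085.9 kPa.
Gross allowable pressure q_all = 3085.9 / 3 = 1028.6 kPa.
Footing area = 0.8825 m², so allowable column load = 1028.6 × 0.8825 = 907.77 kN.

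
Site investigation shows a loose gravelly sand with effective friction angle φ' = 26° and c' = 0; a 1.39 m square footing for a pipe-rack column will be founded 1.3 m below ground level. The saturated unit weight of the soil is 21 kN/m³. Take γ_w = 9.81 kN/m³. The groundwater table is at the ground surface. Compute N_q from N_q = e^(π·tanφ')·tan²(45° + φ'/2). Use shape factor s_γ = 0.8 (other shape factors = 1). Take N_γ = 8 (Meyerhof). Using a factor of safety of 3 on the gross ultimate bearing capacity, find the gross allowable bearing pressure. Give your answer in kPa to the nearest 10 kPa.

q_all ≈ 70 kPa

N_q = e^(π·tan26°)·tan²(58°) = 11.85.
Water table at ground surface, so effective unit weight γ' = 21 − 9.81 = 11.19 kN/m³ is used throughout; overburden q = 11.19 × 1.3 = 14.547 kPa; the same γ' applies in the ½γBN_γ term.
Surcharge term q·N_q = 14.547 × 11.854 = 172.44 kPa; self-weight term 0.5·γ·B·N_γ·s_γ = 0.5 × 11.19 × 1.39 × 8 × 0.8 = 49.773 kPa.
q_ult = 172.44 + 49.773 = 222.22 kPa.
q_all = 222.22 / 3 = 74.072 kPa.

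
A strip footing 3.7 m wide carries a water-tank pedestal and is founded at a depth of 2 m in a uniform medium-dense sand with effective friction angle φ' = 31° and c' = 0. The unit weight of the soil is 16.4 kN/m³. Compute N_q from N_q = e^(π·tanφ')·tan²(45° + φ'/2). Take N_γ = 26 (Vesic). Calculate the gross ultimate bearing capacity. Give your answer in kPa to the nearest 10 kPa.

tan31° = 0.6009, so N_q = e^(π×0.6009)·tan²(60.5°) = 6.604 × 3.124 = 20.63.
q = γ·D_f = 16.4 × 2 = 32.8 kPa.
q·N_q = 32.8 × 20.631 = 676.69 kPa
0.5·γ·B·N_γ = 0.5 × 16.4 × 3.7 × 26 = 788.84 kPa
q_ult = 676.69 + 788.84 = 1465.5 kPa.

q_ult ≈ 1470 kPa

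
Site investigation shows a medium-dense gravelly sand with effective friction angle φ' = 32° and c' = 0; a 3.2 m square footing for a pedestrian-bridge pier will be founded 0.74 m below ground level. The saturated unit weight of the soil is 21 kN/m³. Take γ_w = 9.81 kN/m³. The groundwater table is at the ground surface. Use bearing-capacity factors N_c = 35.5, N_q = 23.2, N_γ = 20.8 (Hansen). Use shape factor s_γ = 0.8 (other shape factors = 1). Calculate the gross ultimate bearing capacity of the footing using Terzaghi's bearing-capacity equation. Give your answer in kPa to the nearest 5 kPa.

q_ult ≈ 490 kPa

With the water table at the surface the whole profile is submerged: γ' = 21 − 9.81 = 11.19 kN/m³, so q = γ'·D_f = 8.2806 kPa; the same γ' applies in the ½γBN_γ term.
q_ult = q·N_q + 0.5·γ·B·N_γ·s_γ
     = 8.2806 × 23.2 + 0.5 × 11.19 × 3.2 × 20.8 × 0.8
     = 192.11 + 297.92 = 490.03 kPa.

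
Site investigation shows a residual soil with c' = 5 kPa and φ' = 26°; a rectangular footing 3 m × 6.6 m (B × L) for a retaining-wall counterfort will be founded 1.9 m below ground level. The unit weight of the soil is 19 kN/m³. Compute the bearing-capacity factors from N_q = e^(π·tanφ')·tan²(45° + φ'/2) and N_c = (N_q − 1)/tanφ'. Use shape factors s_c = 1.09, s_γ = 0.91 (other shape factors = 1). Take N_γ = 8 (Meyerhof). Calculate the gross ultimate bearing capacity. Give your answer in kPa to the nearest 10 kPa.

tan26° = 0.4877, so N_q = e^(π×0.4877)·tan²(58°) = 4.629 × 2.561 = 11.85.
N_c = (11.85 − 1)/tan26° = 22.25.
Effective surcharge at the founding depth q = γ·D_f = 19 × 1.9 = 36.1 kPa.
q_ult = c·N_c·s_c + q·N_q + 0.5·γ·B·N_γ·s_γ
     = 5 × 22.254 × 1.09 + 36.1 × 11.854 + 0.5 × 19 × 3 × 8 × 0.91
     = 121.29 + 427.94 + 207.48 = 756.7 kPa.

q_ult ≈ 760 kPa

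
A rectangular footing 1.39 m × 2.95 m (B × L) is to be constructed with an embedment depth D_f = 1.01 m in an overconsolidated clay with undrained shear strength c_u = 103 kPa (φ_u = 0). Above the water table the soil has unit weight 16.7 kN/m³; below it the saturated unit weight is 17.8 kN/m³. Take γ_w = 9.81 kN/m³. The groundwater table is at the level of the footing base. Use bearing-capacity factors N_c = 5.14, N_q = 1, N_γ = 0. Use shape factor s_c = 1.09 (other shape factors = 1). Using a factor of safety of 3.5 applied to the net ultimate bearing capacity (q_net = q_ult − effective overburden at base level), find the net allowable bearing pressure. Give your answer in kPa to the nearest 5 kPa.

q = γ·D_f = 16.7 × 1.01 = 16.867 kPa.
c·N_c·s_c = 103 × 5.14 × 1.09 = 577.07 kPa
q·N_q = 16.867 × 1 = 16.867 kPa
q_ult = 577.07 + 16.867 = 593.93 kPa.
Net ultimate: q_net = 593.93 − 16.867 = 577.07 kPa.
q_all(net) = 577.07 / 3.5 = 164.88 kPa.

q_all(net) ≈ 165 kPa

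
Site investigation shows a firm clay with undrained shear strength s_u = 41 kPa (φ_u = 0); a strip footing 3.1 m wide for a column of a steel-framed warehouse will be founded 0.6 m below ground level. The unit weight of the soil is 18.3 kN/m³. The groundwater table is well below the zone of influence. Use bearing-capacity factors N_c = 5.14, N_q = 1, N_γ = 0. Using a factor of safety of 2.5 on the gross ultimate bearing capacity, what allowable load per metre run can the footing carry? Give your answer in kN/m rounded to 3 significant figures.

≈ 275 kN/m

q = γ·D_f = 18.3 × 0.6 = 10.98 kPa.
c·N_c = 41 × 5.14 = 210.74 kPa
q·N_q = 10.98 × 1 = 10.98 kPa
q_ult = 210.74 + 10.98 = 221.72 kPa.
Gross allowable pressure q_all = 221.72 / 2.5 = 88.688 kPa.
Allowable wall load = q_all × B = 88.688 × 3.1 = 274.93 kN per metre run.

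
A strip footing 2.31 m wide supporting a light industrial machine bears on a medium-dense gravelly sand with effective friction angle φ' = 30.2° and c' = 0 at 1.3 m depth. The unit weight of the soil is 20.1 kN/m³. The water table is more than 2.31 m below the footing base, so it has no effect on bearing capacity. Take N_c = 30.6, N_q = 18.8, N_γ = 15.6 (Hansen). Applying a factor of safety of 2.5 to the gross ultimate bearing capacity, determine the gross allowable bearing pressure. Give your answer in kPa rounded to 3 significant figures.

Effective surcharge at the founding depth q = γ·D_f = 20.1 × 1.3 = 26.13 kPa.
q_ult = q·N_q + 0.5·γ·B·N_γ
     = 26.13 × 18.8 + 0.5 × 20.1 × 2.31 × 15.6
     = 491.24 + 362.16 = 853.41 kPa.
q_all = q_ult / FS = 853.41 / 2.5 = 341.36 kPa.

q_all ≈ 341 kPa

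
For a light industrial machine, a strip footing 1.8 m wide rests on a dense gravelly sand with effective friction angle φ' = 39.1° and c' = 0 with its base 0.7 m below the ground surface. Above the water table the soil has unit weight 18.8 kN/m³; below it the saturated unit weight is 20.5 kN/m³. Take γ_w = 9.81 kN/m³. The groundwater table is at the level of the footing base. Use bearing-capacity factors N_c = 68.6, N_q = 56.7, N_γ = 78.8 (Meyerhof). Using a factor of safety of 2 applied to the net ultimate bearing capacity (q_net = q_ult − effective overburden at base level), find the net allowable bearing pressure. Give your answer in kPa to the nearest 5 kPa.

Overburden at base level: q = 18.8 × 0.7 = 13.16 kPa.
Below the base the soil is submerged, so the ½γBN_γ term uses γ' = 20.5 − 9.81 = 10.69 kN/m³.
Surcharge term q·N_q = 13.16 × 56.7 = 746.17 kPa; self-weight term 0.5·γ·B·N_γ = 0.5 × 10.69 × 1.8 × 78.8 = 758.13 kPa.
q_ult = 746.17 + 758.13 = 1504.3 kPa.
Net ultimate: q_net = 1504.3 − 13.16 = 1491.1 kPa.
q_all(net) = 1491.1 / 2 = 745.57 kPa.

q_all(net) ≈ 745 kPa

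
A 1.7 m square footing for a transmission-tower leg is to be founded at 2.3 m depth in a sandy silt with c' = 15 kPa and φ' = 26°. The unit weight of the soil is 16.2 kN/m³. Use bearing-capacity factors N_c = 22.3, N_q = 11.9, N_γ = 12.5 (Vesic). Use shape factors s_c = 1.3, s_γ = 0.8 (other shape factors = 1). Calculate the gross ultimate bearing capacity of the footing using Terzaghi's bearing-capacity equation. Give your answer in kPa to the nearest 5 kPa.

q_ult ≈ 1015 kPa

q = γ·D_f = 16.2 × 2.3 = 37.26 kPa.
c·N_c·s_c = 15 × 22.3 × 1.3 = 434.85 kPa
q·N_q = 37.26 × 11.9 = 443.39 kPa
0.5·γ·B·N_γ·s_γ = 0.5 × 16.2 × 1.7 × 12.5 × 0.8 = 137.7 kPa
q_ult = 434.85 + 443.39 + 137.7 = 1015.9 kPa.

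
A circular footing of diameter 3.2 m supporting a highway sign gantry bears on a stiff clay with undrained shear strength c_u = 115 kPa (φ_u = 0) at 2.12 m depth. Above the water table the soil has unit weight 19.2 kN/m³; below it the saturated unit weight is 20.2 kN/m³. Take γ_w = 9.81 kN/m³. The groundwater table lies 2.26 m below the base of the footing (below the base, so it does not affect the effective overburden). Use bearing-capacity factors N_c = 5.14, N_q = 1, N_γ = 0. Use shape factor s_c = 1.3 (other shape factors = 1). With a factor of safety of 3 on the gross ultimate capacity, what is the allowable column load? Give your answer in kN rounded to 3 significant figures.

Effective surcharge at the founding depth q = γ·D_f = 19.2 × 2.12 = 40.704 kPa.
q_ult = c·N_c·s_c + q·N_q
     = 115 × 5.14 × 1.3 + 40.704 × 1
     = 768.43 + 40.704 = 809.13 kPa.
Gross allowable pressure q_all = 809.13 / 3 = 269.71 kPa.
Footing area = 8.0425 m², so allowable column load = 269.71 × 8.0425 = 2169.2 kN.

P_all ≈ 2170 kN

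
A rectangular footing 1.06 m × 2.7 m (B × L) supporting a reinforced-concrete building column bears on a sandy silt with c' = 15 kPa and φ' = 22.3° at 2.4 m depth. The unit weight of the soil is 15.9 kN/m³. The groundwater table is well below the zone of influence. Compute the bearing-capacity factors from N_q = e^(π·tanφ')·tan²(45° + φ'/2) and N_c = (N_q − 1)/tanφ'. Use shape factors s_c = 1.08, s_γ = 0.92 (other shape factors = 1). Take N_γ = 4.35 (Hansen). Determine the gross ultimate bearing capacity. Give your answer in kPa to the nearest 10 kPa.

tan22.3° = 0.4101, so N_q = e^(π×0.4101)·tan²(56.15°) = 3.627 × 2.223 = 8.06.
N_c = (8.06 − 1)/tan22.3° = 17.22.
Overburden at base level: q = 15.9 × 2.4 = 38.16 kPa.
Cohesion term c·N_c·s_c = 15 × 17.222 × 1.08 = 278.99 kPa; surcharge term q·N_q = 38.16 × 8.0632 = 307.69 kPa; self-weight term 0.5·γ·B·N_γ·s_γ = 0.5 × 15.9 × 1.06 × 4.35 × 0.92 = 33.725 kPa.
q_ult = 278.99 + 307.69 + 33.725 = 620.41 kPa.

q_ult ≈ 620 kPa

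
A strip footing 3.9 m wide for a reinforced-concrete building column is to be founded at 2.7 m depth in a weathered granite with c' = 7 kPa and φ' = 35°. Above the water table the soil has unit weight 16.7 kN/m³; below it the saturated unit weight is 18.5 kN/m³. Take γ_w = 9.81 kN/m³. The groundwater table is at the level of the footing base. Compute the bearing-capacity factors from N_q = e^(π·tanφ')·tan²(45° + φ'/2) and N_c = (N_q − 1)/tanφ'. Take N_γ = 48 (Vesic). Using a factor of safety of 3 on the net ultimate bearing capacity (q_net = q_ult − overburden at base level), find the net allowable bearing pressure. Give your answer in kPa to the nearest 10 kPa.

N_q = e^(π·tan35°)·tan²(62.5°) = 33.3; N_c = (N_q − 1)/tanφ' = 46.12.
Overburden at base level: q = 16.7 × 2.7 = 45.09 kPa.
Below the base the soil is submerged, so the ½γBN_γ term uses γ' = 18.5 − 9.81 = 8.69 kN/m³.
Cohesion term c·N_c = 7 × 46.124 = 322.87 kPa; surcharge term q·N_q = 45.09 × 33.296 = 1501.3 kPa; self-weight term 0.5·γ·B·N_γ = 0.5 × 8.69 × 3.9 × 48 = 813.38 kPa.
q_ult = 322.87 + 1501.3 + 813.38 = 2637.6 kPa.
q_net = 2637.6 − 45.09 = 2592.5 kPa.
q_all(net) = 2592.5 / 3 = 864.16 kPa.

q_all(net) ≈ 860 kPa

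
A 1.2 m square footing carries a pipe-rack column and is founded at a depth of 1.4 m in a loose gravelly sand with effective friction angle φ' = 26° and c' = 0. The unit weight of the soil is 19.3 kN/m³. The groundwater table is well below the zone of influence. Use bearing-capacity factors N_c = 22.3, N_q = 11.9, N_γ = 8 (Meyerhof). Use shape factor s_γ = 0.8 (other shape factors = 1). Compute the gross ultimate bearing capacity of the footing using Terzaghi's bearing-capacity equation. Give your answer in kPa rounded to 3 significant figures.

Overburden at base level: q = 19.3 × 1.4 = 27.02 kPa.
Surcharge term q·N_q = 27.02 × 11.9 = 321.54 kPa; self-weight term 0.5·γ·B·N_γ·s_γ = 0.5 × 19.3 × 1.2 × 8 × 0.8 = 74.112 kPa.
q_ult = 321.54 + 74.112 = 395.65 kPa.

q_ult ≈ 396 kPa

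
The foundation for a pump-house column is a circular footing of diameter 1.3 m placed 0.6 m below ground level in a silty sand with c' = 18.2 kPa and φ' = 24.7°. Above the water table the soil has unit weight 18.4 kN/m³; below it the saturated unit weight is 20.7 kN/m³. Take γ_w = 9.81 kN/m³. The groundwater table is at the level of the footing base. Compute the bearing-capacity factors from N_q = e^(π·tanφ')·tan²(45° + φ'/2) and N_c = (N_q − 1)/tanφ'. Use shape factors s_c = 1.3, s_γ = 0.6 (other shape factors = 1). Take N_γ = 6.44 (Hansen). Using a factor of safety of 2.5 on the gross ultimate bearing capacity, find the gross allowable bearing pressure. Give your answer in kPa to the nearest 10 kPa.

N_q = e^(π·tan24.7°)·tan²(57.35°) = 10.33; N_c = (N_q − 1)/tanφ' = 20.29.
Effective surcharge at the founding depth q = γ·D_f = 18.4 × 0.6 = 11.04 kPa.
The water table coincides with the base, so in the self-weight term γ → γ' = 10.89 kN/m³.
q_ult = c·N_c·s_c + q·N_q + 0.5·γ·B·N_γ·s_γ
     = 18.2 × 20.288 × 1.3 + 11.04 × 10.331 + 0.5 × 10.89 × 1.3 × 6.44 × 0.6
     = 480.01 + 114.06 + 27.351 = 621.42 kPa.
q_all = 621.42 / 2.5 = 248.57 kPa.

q_all ≈ 250 kPa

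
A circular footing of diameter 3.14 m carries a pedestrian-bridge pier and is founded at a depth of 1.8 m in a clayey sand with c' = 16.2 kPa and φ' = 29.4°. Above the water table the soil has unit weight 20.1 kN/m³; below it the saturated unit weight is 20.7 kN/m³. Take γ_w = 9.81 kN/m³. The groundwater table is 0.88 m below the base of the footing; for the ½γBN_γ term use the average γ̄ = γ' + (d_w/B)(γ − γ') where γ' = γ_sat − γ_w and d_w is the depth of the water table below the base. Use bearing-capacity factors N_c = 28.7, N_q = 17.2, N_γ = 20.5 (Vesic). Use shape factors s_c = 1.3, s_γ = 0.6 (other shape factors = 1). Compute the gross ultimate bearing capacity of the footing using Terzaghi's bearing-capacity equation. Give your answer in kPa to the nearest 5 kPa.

q_ult ≈ 1485 kPa

q = γ·D_f = 20.1 × 1.8 = 36.18 kPa.
γ' = 10.89 kN/m³; averaging over the depth B below the base, γ̄ = γ' + (d_w/B)(γ − γ') = 13.471 kN/m³.
c·N_c·s_c = 16.2 × 28.7 × 1.3 = 604.42 kPa
q·N_q = 36.18 × 17.2 = 622.3 kPa
0.5·γ·B·N_γ·s_γ = 0.5 × 13.471 × 3.14 × 20.5 × 0.6 = 260.14 kPa
q_ult = 604.42 + 622.3 + 260.14 = 1486.9 kPa.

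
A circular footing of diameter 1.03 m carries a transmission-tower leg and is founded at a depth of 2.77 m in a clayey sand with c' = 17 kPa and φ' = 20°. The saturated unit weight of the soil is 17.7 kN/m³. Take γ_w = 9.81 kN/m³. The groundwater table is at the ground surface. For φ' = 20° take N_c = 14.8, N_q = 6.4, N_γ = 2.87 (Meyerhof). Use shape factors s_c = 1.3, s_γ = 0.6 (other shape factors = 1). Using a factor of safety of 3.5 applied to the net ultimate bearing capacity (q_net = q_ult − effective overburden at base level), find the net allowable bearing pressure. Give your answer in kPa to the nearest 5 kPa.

γ' = 17.7 − 9.81 = 7.89 kN/m³ (submerged throughout). q = 7.89 × 2.77 = 21.855 kPa; the same γ' applies in the ½γBN_γ term.
c·N_c·s_c = 17 × 14.8 × 1.3 = 327.08 kPa
q·N_q = 21.855 × 6.4 = 139.87 kPa
0.5·γ·B·N_γ·s_γ = 0.5 × 7.89 × 1.03 × 2.87 × 0.6 = 6.9971 kPa
q_ult = 327.08 + 139.87 + 6.9971 = 473.95 kPa.
Net ultimate: q_net = 473.95 − 21.855 = 452.1 kPa.
q_all(net) = 452.1 / 3.5 = 129.17 kPa.

q_all(net) ≈ 130 kPa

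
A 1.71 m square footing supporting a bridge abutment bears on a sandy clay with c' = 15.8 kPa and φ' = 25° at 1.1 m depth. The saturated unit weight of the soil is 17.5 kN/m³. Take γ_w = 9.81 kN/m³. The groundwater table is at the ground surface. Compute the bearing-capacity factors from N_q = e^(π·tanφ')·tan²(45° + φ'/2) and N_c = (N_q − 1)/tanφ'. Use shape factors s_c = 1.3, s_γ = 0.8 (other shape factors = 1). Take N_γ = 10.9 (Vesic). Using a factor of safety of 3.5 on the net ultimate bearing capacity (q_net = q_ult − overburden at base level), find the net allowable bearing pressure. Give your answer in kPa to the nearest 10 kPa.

q_all(net) ≈ 160 kPa

N_q = e^(π·tan25°)·tan²(57.5°) = 10.66; N_c = (N_q − 1)/tanφ' = 20.72.
With the water table at the surface the whole profile is submerged: γ' = 17.5 − 9.81 = 7.69 kN/m³, so q = γ'·D_f = 8.459 kPa; the same γ' applies in the ½γBN_γ term.
q_ult = c·N_c·s_c + q·N_q + 0.5·γ·B·N_γ·s_γ
     = 15.8 × 20.721 × 1.3 + 8.459 × 10.662 + 0.5 × 7.69 × 1.71 × 10.9 × 0.8
     = 425.6 + 90.191 + 57.334 = 573.12 kPa.
q_net = 573.12 − 8.459 = 564.67 kPa.
q_all(net) = 564.67 / 3.5 = 161.33 kPa.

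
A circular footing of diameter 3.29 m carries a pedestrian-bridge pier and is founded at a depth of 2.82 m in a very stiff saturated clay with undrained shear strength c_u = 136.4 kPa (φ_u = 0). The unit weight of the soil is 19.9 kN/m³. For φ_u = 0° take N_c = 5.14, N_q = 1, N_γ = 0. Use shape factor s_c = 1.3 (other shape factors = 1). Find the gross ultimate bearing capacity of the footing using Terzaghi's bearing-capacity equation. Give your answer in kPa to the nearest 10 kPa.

q_ult ≈ 970 kPa

q = γ·D_f = 19.9 × 2.82 = 56.118 kPa.
c·N_c·s_c = 136.4 × 5.14 × 1.3 = 911.42 kPa
q·N_q = 56.118 × 1 = 56.118 kPa
q_ult = 911.42 + 56.118 = 967.54 kPa.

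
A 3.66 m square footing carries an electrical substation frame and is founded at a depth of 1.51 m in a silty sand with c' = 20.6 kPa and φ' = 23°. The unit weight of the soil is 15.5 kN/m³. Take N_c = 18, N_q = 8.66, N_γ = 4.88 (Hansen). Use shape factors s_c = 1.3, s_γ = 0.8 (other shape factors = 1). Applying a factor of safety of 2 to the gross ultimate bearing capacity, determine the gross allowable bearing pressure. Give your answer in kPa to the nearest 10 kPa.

q_all ≈ 400 kPa

Overburden at base level: q = 15.5 × 1.51 = 23.405 kPa.
Cohesion term c·N_c·s_c = 20.6 × 18 × 1.3 = 482.04 kPa; surcharge term q·N_q = 23.405 × 8.66 = 202.69 kPa; self-weight term 0.5·γ·B·N_γ·s_γ = 0.5 × 15.5 × 3.66 × 4.88 × 0.8 = 110.74 kPa.
q_ult = 482.04 + 202.69 + 110.74 = 795.46 kPa.
q_all = q_ult / FS = 795.46 / 2 = 397.73 kPa.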